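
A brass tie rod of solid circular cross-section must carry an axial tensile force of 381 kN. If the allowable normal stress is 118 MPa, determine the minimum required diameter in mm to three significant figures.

Required area A ≥ P/σ_allow = 381000/118 = 3229 mm².
For a solid circular section, d ≥ √(4A/π) = 64.12 mm.

64.1 mm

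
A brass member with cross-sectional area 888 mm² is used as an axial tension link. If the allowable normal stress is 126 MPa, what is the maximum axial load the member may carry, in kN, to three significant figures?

P_max = σ_allow · A = 126 · 888 = 111900 N = 111.9 kN.

112 kN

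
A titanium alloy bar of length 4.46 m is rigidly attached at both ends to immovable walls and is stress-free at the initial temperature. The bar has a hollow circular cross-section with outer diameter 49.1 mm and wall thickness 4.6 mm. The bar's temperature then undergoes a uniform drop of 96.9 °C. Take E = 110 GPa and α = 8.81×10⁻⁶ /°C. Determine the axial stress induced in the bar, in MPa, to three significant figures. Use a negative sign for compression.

Free thermal expansion αLΔT = 8.81e-6 · 4460 · -96.9 = -3.807 mm.
The walls impose strain ε = −(-3.807)/4460 = 8.5369e-04; σ = Eε = 110000 · 8.5369e-04 = 93.91 MPa.

93.9 MPa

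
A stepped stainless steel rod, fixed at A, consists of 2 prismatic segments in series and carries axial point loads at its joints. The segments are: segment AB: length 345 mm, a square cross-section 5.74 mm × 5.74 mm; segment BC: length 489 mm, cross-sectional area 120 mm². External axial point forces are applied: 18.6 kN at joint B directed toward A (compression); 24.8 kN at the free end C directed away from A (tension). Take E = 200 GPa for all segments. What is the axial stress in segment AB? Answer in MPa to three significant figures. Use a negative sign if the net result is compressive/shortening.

Internal axial forces (sectioning from the free end, tension +): N_BC = 24.8 kN, N_AB = 6.2 kN.
A_AB = 32.95 mm².
σ_AB = N_AB/A_AB = 6200/32.95 = 188.2 MPa.

188 MPa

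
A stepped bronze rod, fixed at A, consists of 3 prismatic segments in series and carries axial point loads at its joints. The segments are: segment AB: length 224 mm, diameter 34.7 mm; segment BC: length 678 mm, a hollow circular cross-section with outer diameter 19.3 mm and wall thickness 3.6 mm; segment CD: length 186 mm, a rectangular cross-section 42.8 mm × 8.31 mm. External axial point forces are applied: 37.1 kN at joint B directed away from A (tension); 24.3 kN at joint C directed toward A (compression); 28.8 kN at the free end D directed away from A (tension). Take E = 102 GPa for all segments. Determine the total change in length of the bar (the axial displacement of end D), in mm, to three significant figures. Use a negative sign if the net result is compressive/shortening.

0.413 mm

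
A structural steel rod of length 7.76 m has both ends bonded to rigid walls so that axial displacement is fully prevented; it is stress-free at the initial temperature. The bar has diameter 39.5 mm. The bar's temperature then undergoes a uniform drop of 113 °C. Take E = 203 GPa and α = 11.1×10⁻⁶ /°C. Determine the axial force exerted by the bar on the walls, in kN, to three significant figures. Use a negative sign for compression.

312 kN

Free thermal expansion αLΔT = 11.1e-6 · 7760 · -113 = -9.733 mm.
The walls impose strain ε = −(-9.733)/7760 = 1.2543e-03; σ = Eε = 203000 · 1.2543e-03 = 254.6 MPa.
Wall reaction R = σ·A = 254.6·1225 = 312000 N = 312 kN.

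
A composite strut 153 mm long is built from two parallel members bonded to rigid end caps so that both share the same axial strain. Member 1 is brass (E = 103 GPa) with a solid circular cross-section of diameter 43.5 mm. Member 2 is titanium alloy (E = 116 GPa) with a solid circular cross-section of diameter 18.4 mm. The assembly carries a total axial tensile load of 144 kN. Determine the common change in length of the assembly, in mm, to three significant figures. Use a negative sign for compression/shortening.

0.120 mm

A_1 = 1486 mm².
A_2 = 265.9 mm².
Equal strain + equilibrium ⇒ each member carries load in proportion to AE: A₁E₁ = 153100000 N, A₂E₂ = 30840000 N, ΣAE = 183900000 N.
δ = PL/ΣAE = 144000·153/183900000 = 0.1198 mm.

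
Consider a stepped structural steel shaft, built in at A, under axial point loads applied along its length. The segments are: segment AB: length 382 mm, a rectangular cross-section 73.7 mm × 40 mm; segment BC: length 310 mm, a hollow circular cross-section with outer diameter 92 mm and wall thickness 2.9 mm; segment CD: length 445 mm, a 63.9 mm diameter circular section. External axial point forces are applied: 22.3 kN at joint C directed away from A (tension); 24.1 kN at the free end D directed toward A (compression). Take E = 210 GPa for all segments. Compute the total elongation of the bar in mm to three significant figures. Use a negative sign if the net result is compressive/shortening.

Internal axial forces (sectioning from the free end, tension +): N_CD = -24.1 kN, N_BC = -1.8 kN, N_AB = -1.8 kN.
A_AB = 2948 mm².
A_BC = 811.8 mm².
A_CD = 3207 mm².
δ_AB = -1800·382/(2948·210000) = -0.001111 mm
δ_BC = -1800·310/(811.8·210000) = -0.003273 mm
δ_CD = -24100·445/(3207·210000) = -0.01592 mm
δ = Σδ_i = -0.02031 mm.

-0.0203 mm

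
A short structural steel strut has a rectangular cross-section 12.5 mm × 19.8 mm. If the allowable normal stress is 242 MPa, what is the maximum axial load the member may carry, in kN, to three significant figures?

59.9 kN

A = 247.5 mm².
P_max = σ_allow · A = 242 · 247.5 = 59900 N = 59.9 kN.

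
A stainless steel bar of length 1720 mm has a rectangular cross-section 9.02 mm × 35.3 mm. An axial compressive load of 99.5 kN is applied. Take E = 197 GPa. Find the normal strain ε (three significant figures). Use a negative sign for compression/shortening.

-0.00159

A = 318.4 mm².
σ = N/A = -312.5 MPa; ε = σ/E = -312.5/197000 = -1.586e-03.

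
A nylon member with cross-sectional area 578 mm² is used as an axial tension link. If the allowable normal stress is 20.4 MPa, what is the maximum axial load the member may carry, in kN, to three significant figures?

11.8 kN

P_max = σ_allow · A = 20.4 · 578 = 11790 N = 11.79 kN.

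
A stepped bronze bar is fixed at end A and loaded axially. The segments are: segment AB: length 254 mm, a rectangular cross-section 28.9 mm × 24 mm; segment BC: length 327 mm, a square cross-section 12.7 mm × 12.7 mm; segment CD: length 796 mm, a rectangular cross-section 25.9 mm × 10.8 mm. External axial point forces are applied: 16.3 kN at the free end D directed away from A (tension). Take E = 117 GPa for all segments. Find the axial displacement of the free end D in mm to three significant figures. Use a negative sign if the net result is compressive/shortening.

0.730 mm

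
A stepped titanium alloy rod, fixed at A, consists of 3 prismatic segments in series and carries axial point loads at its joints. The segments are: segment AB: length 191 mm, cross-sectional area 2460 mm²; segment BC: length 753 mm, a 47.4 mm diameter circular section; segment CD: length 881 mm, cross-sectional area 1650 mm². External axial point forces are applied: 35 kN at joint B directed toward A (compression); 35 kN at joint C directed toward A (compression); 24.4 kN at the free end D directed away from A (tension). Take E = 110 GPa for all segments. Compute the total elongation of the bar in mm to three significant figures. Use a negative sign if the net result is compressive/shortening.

0.0451 mm

Internal axial forces (sectioning from the free end, tension +): N_CD = 24.4 kN, N_BC = -10.6 kN, N_AB = -45.6 kN.
A_BC = 1765 mm².
δ_AB = -45600·191/(2460·110000) = -0.03219 mm
δ_BC = -10600·753/(1765·110000) = -0.04112 mm
δ_CD = 24400·881/(1650·110000) = 0.1184 mm
δ = Σδ_i = 0.04513 mm.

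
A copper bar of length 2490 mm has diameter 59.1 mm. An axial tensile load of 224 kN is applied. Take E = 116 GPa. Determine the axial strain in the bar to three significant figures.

A = 2743 mm².
σ = N/A = 81.66 MPa; ε = σ/E = 81.66/116000 = 7.039e-04.

7.04e-04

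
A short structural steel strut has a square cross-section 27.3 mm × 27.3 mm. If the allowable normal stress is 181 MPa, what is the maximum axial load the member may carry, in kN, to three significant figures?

A = 745.3 mm².
P_max = σ_allow · A = 181 · 745.3 = 134900 N = 134.9 kN.

135 kN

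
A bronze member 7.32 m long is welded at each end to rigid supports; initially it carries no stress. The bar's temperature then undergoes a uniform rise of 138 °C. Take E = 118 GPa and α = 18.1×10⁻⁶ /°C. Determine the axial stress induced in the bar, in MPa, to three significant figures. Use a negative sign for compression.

-295 MPa

Free thermal expansion αLΔT = 18.1e-6 · 7320 · 138 = 18.28 mm.
The walls impose strain ε = −(18.28)/7320 = -2.4978e-03; σ = Eε = 118000 · -2.4978e-03 = -294.7 MPa.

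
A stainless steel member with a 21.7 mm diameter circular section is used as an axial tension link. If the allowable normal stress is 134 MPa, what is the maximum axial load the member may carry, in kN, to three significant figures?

49.6 kN

A = 369.8 mm².
P_max = σ_allow · A = 134 · 369.8 = 49560 N = 49.56 kN.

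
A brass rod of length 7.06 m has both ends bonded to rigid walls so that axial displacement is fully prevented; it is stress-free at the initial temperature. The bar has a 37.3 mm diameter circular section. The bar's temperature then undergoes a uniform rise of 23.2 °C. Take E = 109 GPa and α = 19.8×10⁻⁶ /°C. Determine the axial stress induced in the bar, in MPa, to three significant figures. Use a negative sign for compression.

-50.1 MPa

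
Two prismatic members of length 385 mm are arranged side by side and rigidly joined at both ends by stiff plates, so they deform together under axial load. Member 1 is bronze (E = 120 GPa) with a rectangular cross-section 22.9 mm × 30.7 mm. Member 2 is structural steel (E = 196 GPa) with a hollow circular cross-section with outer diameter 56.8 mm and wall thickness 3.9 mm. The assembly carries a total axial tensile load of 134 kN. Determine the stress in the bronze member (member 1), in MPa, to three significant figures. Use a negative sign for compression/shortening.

76.1 MPa

A_1 = 703 mm².
A_2 = 648.1 mm².
Equal strain + equilibrium ⇒ each member carries load in proportion to AE: A₁E₁ = 84360000 N, A₂E₂ = 127000000 N, ΣAE = 211400000 N.
σ₁ = P·E₁/ΣAE = 134000·120000/211400000 = 76.06 MPa.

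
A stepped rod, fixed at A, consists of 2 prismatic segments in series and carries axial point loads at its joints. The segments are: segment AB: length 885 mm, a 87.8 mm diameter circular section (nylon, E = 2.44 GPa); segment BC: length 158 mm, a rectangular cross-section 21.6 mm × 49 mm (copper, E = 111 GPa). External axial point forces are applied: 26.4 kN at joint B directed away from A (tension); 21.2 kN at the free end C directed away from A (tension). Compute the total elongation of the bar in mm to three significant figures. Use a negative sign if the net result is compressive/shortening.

Internal axial forces (sectioning from the free end, tension +): N_BC = 21.2 kN, N_AB = 47.6 kN.
A_AB = 6055 mm².
A_BC = 1058 mm².
δ_AB = 47600·885/(6055·2440) = 2.852 mm
δ_BC = 21200·158/(1058·111000) = 0.02851 mm
δ = Σδ_i = 2.88 mm.

2.88 mm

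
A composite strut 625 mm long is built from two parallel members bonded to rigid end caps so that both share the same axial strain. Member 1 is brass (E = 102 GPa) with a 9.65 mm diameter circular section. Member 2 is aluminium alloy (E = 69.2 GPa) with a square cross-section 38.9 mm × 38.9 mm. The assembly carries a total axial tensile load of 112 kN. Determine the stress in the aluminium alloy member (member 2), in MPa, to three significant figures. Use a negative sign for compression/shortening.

A_1 = 73.14 mm².
A_2 = 1513 mm².
Equal strain + equilibrium ⇒ each member carries load in proportion to AE: A₁E₁ = 7460000 N, A₂E₂ = 104700000 N, ΣAE = 112200000 N.
σ₂ = P·E₂/ΣAE = 112000·69200/112200000 = 69.09 MPa.

69.1 MPa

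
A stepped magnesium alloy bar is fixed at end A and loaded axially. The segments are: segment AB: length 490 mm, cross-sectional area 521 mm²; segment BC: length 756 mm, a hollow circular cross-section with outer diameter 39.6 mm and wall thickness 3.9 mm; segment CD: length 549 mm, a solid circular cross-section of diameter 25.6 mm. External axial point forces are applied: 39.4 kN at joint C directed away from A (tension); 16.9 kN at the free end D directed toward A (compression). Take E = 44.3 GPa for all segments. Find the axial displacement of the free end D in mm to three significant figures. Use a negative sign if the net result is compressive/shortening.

0.949 mm

Internal axial forces (sectioning from the free end, tension +): N_CD = -16.9 kN, N_BC = 22.5 kN, N_AB = 22.5 kN.
A_BC = 437.4 mm².
A_CD = 514.7 mm².
δ_AB = 22500·490/(521·44300) = 0.4777 mm
δ_BC = 22500·756/(437.4·44300) = 0.8778 mm
δ_CD = -16900·549/(514.7·44300) = -0.4069 mm
δ = Σδ_i = 0.9486 mm.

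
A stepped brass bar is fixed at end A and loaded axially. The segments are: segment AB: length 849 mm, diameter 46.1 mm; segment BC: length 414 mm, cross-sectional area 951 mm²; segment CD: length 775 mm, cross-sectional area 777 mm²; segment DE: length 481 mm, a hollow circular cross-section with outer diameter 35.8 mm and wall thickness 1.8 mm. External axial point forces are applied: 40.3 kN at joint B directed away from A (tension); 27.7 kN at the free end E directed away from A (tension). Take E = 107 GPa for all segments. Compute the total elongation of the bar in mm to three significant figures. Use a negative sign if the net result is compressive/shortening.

1.34 mm

Internal axial forces (sectioning from the free end, tension +): N_DE = 27.7 kN, N_CD = 27.7 kN, N_BC = 27.7 kN, N_AB = 68 kN.
A_AB = 1669 mm².
A_DE = 192.3 mm².
δ_AB = 68000·849/(1669·107000) = 0.3233 mm
δ_BC = 27700·414/(951·107000) = 0.1127 mm
δ_CD = 27700·775/(777·107000) = 0.2582 mm
δ_DE = 27700·481/(192.3·107000) = 0.6476 mm
δ = Σδ_i = 1.342 mm.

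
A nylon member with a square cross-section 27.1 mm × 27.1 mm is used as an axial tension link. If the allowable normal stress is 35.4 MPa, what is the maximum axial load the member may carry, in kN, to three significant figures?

26.0 kN

A = 734.4 mm².
P_max = σ_allow · A = 35.4 · 734.4 = 26000 N = 26 kN.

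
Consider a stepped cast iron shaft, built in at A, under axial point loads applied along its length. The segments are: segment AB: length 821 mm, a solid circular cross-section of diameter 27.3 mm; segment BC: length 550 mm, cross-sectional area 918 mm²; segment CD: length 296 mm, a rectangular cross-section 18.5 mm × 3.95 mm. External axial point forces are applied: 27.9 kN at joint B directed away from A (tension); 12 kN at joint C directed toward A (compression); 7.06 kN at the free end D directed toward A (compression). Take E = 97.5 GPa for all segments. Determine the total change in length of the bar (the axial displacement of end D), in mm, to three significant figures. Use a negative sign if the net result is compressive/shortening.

Internal axial forces (sectioning from the free end, tension +): N_CD = -7.06 kN, N_BC = -19.06 kN, N_AB = 8.84 kN.
A_AB = 585.3 mm².
A_CD = 73.08 mm².
δ_AB = 8840·821/(585.3·97500) = 0.1272 mm
δ_BC = -19060·550/(918·97500) = -0.1171 mm
δ_CD = -7060·296/(73.08·97500) = -0.2933 mm
δ = Σδ_i = -0.2833 mm.

-0.283 mm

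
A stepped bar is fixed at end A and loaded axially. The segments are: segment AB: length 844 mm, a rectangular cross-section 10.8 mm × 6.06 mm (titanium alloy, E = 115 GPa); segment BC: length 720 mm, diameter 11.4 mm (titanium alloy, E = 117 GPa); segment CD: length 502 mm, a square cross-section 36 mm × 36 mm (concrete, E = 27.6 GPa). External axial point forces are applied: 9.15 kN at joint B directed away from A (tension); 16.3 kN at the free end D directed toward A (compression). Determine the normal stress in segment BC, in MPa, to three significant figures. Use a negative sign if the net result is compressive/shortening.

-160 MPa

Internal axial forces (sectioning from the free end, tension +): N_CD = -16.3 kN, N_BC = -16.3 kN, N_AB = -7.15 kN.
A_BC = 102.1 mm².
σ_BC = N_BC/A_BC = -16300/102.1 = -159.7 MPa.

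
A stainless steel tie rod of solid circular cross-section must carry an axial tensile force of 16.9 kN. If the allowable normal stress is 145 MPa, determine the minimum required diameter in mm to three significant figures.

Required area A ≥ P/σ_allow = 16900/145 = 116.6 mm².
For a solid circular section, d ≥ √(4A/π) = 12.18 mm.

12.2 mm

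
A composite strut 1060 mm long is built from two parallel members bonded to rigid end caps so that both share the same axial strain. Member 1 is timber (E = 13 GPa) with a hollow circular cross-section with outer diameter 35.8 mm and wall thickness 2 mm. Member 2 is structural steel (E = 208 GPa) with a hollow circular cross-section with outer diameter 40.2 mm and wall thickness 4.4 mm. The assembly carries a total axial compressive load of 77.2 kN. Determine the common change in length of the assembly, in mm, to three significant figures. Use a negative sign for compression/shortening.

A_1 = 212.4 mm².
A_2 = 494.9 mm².
Equal strain + equilibrium ⇒ each member carries load in proportion to AE: A₁E₁ = 2761000 N, A₂E₂ = 102900000 N, ΣAE = 105700000 N.
δ = PL/ΣAE = -77200·1060/105700000 = -0.7742 mm.

-0.774 mm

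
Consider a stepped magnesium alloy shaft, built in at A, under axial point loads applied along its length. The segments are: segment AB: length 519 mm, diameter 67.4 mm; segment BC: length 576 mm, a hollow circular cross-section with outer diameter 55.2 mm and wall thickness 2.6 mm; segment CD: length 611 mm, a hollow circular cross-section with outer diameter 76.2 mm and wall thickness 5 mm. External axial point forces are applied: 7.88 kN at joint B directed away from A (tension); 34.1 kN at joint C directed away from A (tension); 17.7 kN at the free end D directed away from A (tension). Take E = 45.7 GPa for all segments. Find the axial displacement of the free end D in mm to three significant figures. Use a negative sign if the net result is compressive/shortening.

Internal axial forces (sectioning from the free end, tension +): N_CD = 17.7 kN, N_BC = 51.8 kN, N_AB = 59.68 kN.
A_AB = 3568 mm².
A_BC = 429.6 mm².
A_CD = 1118 mm².
δ_AB = 59680·519/(3568·45700) = 0.19 mm
δ_BC = 51800·576/(429.6·45700) = 1.52 mm
δ_CD = 17700·611/(1118·45700) = 0.2116 mm
δ = Σδ_i = 1.921 mm.

1.92 mm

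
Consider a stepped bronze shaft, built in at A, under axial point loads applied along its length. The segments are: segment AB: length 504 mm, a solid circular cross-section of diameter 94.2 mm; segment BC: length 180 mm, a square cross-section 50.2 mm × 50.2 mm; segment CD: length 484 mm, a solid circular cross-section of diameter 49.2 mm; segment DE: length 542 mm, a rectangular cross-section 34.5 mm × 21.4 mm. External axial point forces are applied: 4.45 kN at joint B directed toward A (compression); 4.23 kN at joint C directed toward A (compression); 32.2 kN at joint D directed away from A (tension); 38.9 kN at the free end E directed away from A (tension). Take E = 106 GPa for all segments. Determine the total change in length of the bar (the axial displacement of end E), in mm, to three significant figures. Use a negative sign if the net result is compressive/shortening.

Internal axial forces (sectioning from the free end, tension +): N_DE = 38.9 kN, N_CD = 71.1 kN, N_BC = 66.87 kN, N_AB = 62.42 kN.
A_AB = 6969 mm².
A_BC = 2520 mm².
A_CD = 1901 mm².
A_DE = 738.3 mm².
δ_AB = 62420·504/(6969·106000) = 0.04259 mm
δ_BC = 66870·180/(2520·106000) = 0.04506 mm
δ_CD = 71100·484/(1901·106000) = 0.1708 mm
δ_DE = 38900·542/(738.3·106000) = 0.2694 mm
δ = Σδ_i = 0.5278 mm.

0.528 mm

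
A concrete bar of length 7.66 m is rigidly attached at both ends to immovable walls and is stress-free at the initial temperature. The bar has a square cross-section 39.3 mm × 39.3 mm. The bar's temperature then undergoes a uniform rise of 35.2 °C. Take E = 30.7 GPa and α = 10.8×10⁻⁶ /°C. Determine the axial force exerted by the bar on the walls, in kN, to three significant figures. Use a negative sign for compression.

Free thermal expansion αLΔT = 10.8e-6 · 7660 · 35.2 = 2.912 mm.
The walls impose strain ε = −(2.912)/7660 = -3.8016e-04; σ = Eε = 30700 · -3.8016e-04 = -11.67 MPa.
Wall reaction R = σ·A = -11.67·1544 = -18030 N = -18.03 kN.

-18.0 kN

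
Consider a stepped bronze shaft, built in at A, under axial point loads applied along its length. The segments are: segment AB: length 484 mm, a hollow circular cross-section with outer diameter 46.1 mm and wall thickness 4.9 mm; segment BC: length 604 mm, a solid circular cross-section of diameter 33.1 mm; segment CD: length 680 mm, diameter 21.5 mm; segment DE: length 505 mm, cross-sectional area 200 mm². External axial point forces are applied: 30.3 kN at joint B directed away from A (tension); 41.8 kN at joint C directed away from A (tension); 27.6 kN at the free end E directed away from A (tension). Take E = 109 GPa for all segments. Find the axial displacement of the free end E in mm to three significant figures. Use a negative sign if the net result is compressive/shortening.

Internal axial forces (sectioning from the free end, tension +): N_DE = 27.6 kN, N_CD = 27.6 kN, N_BC = 69.4 kN, N_AB = 99.7 kN.
A_AB = 634.2 mm².
A_BC = 860.5 mm².
A_CD = 363.1 mm².
δ_AB = 99700·484/(634.2·109000) = 0.698 mm
δ_BC = 69400·604/(860.5·109000) = 0.4469 mm
δ_CD = 27600·680/(363.1·109000) = 0.4743 mm
δ_DE = 27600·505/(200·109000) = 0.6394 mm
δ = Σδ_i = 2.259 mm.

2.26 mm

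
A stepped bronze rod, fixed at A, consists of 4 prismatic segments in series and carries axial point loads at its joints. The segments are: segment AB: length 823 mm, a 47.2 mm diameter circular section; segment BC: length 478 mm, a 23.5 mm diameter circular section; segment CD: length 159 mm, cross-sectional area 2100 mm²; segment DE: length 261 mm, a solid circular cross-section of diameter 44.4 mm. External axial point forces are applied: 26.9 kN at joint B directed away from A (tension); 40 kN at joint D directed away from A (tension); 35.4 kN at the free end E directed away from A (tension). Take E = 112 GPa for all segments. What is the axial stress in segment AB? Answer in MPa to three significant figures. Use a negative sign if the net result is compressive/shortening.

Internal axial forces (sectioning from the free end, tension +): N_DE = 35.4 kN, N_CD = 75.4 kN, N_BC = 75.4 kN, N_AB = 102.3 kN.
A_AB = 1750 mm².
σ_AB = N_AB/A_AB = 102300/1750 = 58.47 MPa.

58.5 MPa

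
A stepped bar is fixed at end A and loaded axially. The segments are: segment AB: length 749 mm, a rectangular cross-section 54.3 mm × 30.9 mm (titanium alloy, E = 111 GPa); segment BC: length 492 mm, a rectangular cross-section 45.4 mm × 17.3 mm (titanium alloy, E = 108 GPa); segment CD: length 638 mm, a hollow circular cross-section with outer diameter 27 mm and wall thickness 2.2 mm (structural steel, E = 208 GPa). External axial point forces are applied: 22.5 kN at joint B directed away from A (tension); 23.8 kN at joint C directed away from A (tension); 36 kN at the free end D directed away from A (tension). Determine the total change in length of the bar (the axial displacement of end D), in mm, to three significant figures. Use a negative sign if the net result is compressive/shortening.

Internal axial forces (sectioning from the free end, tension +): N_CD = 36 kN, N_BC = 59.8 kN, N_AB = 82.3 kN.
A_AB = 1678 mm².
A_BC = 785.4 mm².
A_CD = 171.4 mm².
δ_AB = 82300·749/(1678·111000) = 0.331 mm
δ_BC = 59800·492/(785.4·108000) = 0.3468 mm
δ_CD = 36000·638/(171.4·208000) = 0.6442 mm
δ = Σδ_i = 1.322 mm.

1.32 mm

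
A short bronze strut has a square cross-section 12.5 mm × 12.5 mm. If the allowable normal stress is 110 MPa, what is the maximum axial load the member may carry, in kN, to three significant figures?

A = 156.2 mm².
P_max = σ_allow · A = 110 · 156.2 = 17190 N = 17.19 kN.

17.2 kN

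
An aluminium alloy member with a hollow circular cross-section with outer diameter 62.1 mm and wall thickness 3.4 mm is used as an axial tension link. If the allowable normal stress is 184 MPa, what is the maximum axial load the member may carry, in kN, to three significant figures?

A = 627 mm².
P_max = σ_allow · A = 184 · 627 = 115400 N = 115.4 kN.

115 kN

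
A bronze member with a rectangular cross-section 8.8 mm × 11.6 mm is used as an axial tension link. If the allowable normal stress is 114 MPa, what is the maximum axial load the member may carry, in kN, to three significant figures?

11.6 kN

A = 102.1 mm².
P_max = σ_allow · A = 114 · 102.1 = 11640 N = 11.64 kN.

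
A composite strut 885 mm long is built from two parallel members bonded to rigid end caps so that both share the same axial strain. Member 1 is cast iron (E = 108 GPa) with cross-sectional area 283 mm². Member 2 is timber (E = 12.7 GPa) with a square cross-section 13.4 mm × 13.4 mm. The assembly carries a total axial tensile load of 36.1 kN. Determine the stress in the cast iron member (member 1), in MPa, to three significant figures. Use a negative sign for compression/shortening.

A_2 = 179.6 mm².
Equal strain + equilibrium ⇒ each member carries load in proportion to AE: A₁E₁ = 30560000 N, A₂E₂ = 2280000 N, ΣAE = 32840000 N.
σ₁ = P·E₁/ΣAE = 36100·108000/32840000 = 118.7 MPa.

119 MPa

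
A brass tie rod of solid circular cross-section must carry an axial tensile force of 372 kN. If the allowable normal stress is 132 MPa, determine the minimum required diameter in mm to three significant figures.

Required area A ≥ P/σ_allow = 372000/132 = 2818 mm².
For a solid circular section, d ≥ √(4A/π) = 59.9 mm.

59.9 mm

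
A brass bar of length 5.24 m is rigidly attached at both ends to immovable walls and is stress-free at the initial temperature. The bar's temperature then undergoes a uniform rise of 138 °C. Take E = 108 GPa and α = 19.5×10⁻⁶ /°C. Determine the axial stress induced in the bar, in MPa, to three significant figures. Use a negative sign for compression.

-291 MPa

Free thermal expansion αLΔT = 19.5e-6 · 5240 · 138 = 14.1 mm.
The walls impose strain ε = −(14.1)/5240 = -2.6910e-03; σ = Eε = 108000 · -2.6910e-03 = -290.6 MPa.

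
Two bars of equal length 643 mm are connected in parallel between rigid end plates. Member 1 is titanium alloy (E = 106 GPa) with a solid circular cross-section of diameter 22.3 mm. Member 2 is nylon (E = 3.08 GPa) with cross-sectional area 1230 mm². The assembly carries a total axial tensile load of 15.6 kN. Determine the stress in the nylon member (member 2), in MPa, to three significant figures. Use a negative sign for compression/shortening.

A_1 = 390.6 mm².
Equal strain + equilibrium ⇒ each member carries load in proportion to AE: A₁E₁ = 41400000 N, A₂E₂ = 3788000 N, ΣAE = 45190000 N.
σ₂ = P·E₂/ΣAE = 15600·3080/45190000 = 1.063 MPa.

1.06 MPa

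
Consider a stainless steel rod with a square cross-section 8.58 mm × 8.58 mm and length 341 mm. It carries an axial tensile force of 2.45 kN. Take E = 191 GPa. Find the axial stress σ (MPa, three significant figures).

33.3 MPa

A = 73.62 mm².
σ = N/A = 2450/73.62 = 33.28 MPa.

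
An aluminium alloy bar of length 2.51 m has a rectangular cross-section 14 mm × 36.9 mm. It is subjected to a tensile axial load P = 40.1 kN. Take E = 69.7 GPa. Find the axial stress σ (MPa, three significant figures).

77.6 MPa

A = 516.6 mm².
σ = N/A = 40100/516.6 = 77.62 MPa.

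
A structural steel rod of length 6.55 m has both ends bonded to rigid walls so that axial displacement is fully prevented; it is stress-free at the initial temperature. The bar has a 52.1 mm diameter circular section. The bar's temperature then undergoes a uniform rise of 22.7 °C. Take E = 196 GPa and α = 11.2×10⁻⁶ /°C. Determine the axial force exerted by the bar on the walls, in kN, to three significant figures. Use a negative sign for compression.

Free thermal expansion αLΔT = 11.2e-6 · 6550 · 22.7 = 1.665 mm.
The walls impose strain ε = −(1.665)/6550 = -2.5424e-04; σ = Eε = 196000 · -2.5424e-04 = -49.83 MPa.
Wall reaction R = σ·A = -49.83·2132 = -106200 N = -106.2 kN.

-106 kN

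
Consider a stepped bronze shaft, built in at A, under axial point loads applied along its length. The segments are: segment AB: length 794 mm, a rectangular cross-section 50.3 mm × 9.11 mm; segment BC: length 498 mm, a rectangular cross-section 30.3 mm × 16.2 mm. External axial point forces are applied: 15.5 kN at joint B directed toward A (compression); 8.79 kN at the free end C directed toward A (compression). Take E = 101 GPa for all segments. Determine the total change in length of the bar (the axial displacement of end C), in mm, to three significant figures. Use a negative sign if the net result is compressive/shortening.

Internal axial forces (sectioning from the free end, tension +): N_BC = -8.79 kN, N_AB = -24.29 kN.
A_AB = 458.2 mm².
A_BC = 490.9 mm².
δ_AB = -24290·794/(458.2·101000) = -0.4167 mm
δ_BC = -8790·498/(490.9·101000) = -0.0883 mm
δ = Σδ_i = -0.505 mm.

-0.505 mm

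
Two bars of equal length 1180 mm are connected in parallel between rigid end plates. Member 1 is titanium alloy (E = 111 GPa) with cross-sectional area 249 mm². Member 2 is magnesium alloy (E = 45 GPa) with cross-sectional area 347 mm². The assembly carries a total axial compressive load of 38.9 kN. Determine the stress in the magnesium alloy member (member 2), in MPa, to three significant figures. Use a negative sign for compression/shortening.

-40.5 MPa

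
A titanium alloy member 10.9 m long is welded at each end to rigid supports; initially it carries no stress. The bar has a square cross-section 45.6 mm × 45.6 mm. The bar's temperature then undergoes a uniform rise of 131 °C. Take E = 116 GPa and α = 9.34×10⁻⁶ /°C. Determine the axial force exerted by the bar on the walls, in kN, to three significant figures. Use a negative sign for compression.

-295 kN

Free thermal expansion αLΔT = 9.34e-6 · 10900 · 131 = 13.34 mm.
The walls impose strain ε = −(13.34)/10900 = -1.2235e-03; σ = Eε = 116000 · -1.2235e-03 = -141.9 MPa.
Wall reaction R = σ·A = -141.9·2079 = -295100 N = -295.1 kN.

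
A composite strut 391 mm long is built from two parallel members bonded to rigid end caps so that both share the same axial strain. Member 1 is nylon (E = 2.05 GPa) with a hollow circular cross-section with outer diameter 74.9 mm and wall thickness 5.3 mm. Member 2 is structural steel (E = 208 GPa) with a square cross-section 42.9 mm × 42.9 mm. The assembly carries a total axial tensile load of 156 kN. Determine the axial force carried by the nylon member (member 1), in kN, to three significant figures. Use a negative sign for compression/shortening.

0.962 kN

A_1 = 1159 mm².
A_2 = 1840 mm².
Equal strain + equilibrium ⇒ each member carries load in proportion to AE: A₁E₁ = 2376000 N, A₂E₂ = 382800000 N, ΣAE = 385200000 N.
F₁ = P·A₁E₁/ΣAE = 156000·2376000/385200000 = 962.2 N.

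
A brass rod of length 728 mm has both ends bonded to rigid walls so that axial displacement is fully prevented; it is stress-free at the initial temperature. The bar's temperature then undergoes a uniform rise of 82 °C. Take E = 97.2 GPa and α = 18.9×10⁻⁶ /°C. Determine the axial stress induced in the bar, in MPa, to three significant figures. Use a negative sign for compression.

Free thermal expansion αLΔT = 18.9e-6 · 728 · 82 = 1.128 mm.
The walls impose strain ε = −(1.128)/728 = -1.5498e-03; σ = Eε = 97200 · -1.5498e-03 = -150.6 MPa.

-151 MPa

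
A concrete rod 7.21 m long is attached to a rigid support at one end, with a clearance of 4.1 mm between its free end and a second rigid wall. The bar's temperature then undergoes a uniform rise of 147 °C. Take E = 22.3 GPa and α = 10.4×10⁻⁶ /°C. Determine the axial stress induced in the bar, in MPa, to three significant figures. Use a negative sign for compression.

Free thermal expansion αLΔT = 10.4e-6 · 7210 · 147 = 11.02 mm.
The walls engage after the gap closes; constrained expansion = 11.02 − 4.1 = 6.923 mm.
The walls impose strain ε = −(6.923)/7210 = -9.6015e-04; σ = Eε = 22300 · -9.6015e-04 = -21.41 MPa.

-21.4 MPa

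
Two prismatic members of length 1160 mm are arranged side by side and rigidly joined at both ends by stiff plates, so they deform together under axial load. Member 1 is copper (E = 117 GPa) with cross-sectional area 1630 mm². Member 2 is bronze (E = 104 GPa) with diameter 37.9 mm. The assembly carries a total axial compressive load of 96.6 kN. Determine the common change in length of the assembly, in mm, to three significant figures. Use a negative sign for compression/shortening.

A_2 = 1128 mm².
Equal strain + equilibrium ⇒ each member carries load in proportion to AE: A₁E₁ = 190700000 N, A₂E₂ = 117300000 N, ΣAE = 308000000 N.
δ = PL/ΣAE = -96600·1160/308000000 = -0.3638 mm.

-0.364 mm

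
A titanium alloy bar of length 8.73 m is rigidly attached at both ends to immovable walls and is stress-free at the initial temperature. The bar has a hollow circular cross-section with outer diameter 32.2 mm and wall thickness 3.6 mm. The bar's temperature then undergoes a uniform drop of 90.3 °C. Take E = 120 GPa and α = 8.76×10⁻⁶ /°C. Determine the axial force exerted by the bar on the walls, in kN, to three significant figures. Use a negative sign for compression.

30.7 kN

Free thermal expansion αLΔT = 8.76e-6 · 8730 · -90.3 = -6.906 mm.
The walls impose strain ε = −(-6.906)/8730 = 7.9103e-04; σ = Eε = 120000 · 7.9103e-04 = 94.92 MPa.
Wall reaction R = σ·A = 94.92·323.5 = 30700 N = 30.7 kN.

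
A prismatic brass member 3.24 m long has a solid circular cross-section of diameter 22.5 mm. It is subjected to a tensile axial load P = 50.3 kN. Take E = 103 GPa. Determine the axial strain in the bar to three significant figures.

0.00123

A = 397.6 mm².
σ = N/A = 126.5 MPa; ε = σ/E = 126.5/103000 = 1.228e-03.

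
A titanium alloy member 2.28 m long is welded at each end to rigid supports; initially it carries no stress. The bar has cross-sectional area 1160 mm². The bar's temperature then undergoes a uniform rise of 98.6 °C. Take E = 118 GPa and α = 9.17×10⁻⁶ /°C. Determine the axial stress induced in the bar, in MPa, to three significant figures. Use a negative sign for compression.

-107 MPa

Free thermal expansion αLΔT = 9.17e-6 · 2280 · 98.6 = 2.061 mm.
The walls impose strain ε = −(2.061)/2280 = -9.0416e-04; σ = Eε = 118000 · -9.0416e-04 = -106.7 MPa.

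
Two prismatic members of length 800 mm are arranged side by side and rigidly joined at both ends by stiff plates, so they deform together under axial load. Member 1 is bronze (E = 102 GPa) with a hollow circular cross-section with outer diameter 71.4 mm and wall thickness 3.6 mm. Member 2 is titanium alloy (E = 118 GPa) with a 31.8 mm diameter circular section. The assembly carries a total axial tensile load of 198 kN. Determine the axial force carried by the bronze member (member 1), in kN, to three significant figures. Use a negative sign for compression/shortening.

A_1 = 766.8 mm².
A_2 = 794.2 mm².
Equal strain + equilibrium ⇒ each member carries load in proportion to AE: A₁E₁ = 78210000 N, A₂E₂ = 93720000 N, ΣAE = 171900000 N.
F₁ = P·A₁E₁/ΣAE = 198000·78210000/171900000 = 90070 N.

90.1 kN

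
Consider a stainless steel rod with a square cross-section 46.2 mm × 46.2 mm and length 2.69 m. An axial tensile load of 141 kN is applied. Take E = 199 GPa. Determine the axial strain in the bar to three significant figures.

3.32e-04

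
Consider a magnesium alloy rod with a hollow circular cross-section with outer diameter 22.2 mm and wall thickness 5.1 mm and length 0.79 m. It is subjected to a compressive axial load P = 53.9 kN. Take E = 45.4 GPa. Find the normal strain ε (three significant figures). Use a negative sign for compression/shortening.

-0.00433

A = 274 mm².
σ = N/A = -196.7 MPa; ε = σ/E = -196.7/45400 = -4.333e-03.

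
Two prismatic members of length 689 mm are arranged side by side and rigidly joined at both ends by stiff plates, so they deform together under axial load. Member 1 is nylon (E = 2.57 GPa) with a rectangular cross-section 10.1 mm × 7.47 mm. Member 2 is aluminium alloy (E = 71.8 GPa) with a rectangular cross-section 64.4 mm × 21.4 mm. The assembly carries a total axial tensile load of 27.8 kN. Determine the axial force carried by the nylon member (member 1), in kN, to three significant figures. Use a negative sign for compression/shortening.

A_1 = 75.45 mm².
A_2 = 1378 mm².
Equal strain + equilibrium ⇒ each member carries load in proportion to AE: A₁E₁ = 193900 N, A₂E₂ = 98950000 N, ΣAE = 99150000 N.
F₁ = P·A₁E₁/ΣAE = 27800·193900/99150000 = 54.37 N.

0.0544 kN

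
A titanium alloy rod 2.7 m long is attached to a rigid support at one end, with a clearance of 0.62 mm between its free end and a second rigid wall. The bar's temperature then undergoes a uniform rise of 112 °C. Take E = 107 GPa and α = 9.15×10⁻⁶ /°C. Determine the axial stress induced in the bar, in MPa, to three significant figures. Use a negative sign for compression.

Free thermal expansion αLΔT = 9.15e-6 · 2700 · 112 = 2.767 mm.
The walls engage after the gap closes; constrained expansion = 2.767 − 0.62 = 2.147 mm.
The walls impose strain ε = −(2.147)/2700 = -7.9517e-04; σ = Eε = 107000 · -7.9517e-04 = -85.08 MPa.

-85.1 MPa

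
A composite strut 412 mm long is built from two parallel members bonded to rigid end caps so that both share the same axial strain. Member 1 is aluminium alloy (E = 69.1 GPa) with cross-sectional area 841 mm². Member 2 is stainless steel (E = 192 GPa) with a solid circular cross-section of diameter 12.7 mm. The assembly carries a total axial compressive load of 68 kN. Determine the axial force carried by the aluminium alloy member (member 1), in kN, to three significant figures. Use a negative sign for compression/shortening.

A_2 = 126.7 mm².
Equal strain + equilibrium ⇒ each member carries load in proportion to AE: A₁E₁ = 58110000 N, A₂E₂ = 24320000 N, ΣAE = 82440000 N.
F₁ = P·A₁E₁/ΣAE = -68000·58110000/82440000 = -47940 N.

-47.9 kN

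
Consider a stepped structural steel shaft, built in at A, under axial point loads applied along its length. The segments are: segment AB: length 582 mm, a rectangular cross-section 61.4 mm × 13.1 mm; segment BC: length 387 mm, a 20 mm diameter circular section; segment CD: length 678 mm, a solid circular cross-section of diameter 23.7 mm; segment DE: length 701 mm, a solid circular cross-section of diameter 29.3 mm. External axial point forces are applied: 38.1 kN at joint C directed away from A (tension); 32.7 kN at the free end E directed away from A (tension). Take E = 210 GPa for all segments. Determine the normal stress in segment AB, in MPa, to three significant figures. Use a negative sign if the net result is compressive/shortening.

88.0 MPa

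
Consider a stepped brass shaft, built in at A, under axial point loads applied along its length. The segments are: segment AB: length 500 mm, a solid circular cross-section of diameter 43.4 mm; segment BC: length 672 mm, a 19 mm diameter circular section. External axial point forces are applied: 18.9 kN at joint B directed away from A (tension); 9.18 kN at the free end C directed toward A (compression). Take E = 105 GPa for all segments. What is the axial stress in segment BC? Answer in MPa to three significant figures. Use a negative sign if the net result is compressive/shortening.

-32.4 MPa

Internal axial forces (sectioning from the free end, tension +): N_BC = -9.18 kN, N_AB = 9.72 kN.
A_BC = 283.5 mm².
σ_BC = N_BC/A_BC = -9180/283.5 = -32.38 MPa.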